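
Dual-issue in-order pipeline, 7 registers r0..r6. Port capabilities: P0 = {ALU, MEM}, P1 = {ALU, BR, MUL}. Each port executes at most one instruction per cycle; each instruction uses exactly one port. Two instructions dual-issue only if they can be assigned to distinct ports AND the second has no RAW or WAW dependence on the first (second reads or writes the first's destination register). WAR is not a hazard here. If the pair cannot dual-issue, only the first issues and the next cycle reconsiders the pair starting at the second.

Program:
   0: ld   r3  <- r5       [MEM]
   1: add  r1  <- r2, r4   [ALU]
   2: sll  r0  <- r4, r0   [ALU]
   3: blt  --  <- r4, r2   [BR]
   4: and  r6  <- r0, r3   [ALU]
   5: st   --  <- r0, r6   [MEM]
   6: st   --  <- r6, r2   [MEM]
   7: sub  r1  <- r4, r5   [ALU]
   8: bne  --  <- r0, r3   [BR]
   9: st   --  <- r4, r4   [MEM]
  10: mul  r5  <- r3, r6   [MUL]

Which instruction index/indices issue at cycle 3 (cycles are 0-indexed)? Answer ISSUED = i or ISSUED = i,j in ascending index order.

ISSUED = 5

  cy0 -> i0&i1 (ld.MEM+add.ALU) dual
  cy1 -> i2&i3 (sll.ALU+blt.BR) dual
  cy2 -> i4 (and.ALU) RAW r6
  cy3 -> i5 (st.MEM) no-port MEM/MEM
  cy4 -> i6&i7 (st.MEM+sub.ALU) dual
  cy5 -> i8&i9 (bne.BR+st.MEM) dual
  cy6 -> i10 (mul.MUL) tail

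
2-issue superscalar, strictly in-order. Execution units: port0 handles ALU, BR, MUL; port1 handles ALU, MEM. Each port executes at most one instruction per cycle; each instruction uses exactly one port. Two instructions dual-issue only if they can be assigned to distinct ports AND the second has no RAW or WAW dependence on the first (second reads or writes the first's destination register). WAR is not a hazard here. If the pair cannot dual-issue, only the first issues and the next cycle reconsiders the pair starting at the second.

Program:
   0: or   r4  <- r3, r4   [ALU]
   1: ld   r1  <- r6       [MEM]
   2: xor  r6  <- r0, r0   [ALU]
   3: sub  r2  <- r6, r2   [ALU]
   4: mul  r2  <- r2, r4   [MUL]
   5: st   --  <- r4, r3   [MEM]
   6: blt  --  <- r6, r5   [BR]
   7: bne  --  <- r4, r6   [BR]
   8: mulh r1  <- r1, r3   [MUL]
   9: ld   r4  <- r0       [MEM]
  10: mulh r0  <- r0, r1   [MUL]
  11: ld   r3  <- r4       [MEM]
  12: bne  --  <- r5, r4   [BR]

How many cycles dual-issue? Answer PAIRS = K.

PAIRS = 4

0. or.ALU ld.MEM @i0+i1  | pair
1. xor.ALU @i2  | RAW r6
2. sub.ALU @i3  | RAW+WAW r2
3. mul.MUL st.MEM @i4+i5  | pair
4. blt.BR @i6  | no-port BR/BR
5. bne.BR @i7  | no-port BR/MUL
6. mulh.MUL ld.MEM @i8+i9  | pair
7. mulh.MUL ld.MEM @i10+i11  | pair
8. bne.BR @i12  | tail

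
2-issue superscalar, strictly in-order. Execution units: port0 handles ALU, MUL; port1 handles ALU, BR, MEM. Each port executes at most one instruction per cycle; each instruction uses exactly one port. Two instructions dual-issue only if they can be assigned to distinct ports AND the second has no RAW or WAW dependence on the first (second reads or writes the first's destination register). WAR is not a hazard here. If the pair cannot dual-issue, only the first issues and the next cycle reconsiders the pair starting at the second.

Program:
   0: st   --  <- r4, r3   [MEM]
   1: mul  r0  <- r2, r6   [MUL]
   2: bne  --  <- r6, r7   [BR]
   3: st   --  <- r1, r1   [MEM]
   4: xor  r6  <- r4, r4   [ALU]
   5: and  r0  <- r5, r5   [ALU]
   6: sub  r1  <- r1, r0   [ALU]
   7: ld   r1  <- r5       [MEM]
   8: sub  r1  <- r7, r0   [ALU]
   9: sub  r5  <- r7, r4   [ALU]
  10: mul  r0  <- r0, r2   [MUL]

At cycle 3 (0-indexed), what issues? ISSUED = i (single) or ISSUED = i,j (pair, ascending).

0. st.MEM+mul.MUL @i0&i1  | dual
1. bne.BR @i2  | no-port BR/MEM
2. st.MEM+xor.ALU @i3&i4  | dual
3. and.ALU @i5  | RAW r0
4. sub.ALU @i6  | WAW r1
5. ld.MEM @i7  | WAW r1
6. sub.ALU+sub.ALU @i8&i9  | dual
7. mul.MUL @i10  | tail

ISSUED = 5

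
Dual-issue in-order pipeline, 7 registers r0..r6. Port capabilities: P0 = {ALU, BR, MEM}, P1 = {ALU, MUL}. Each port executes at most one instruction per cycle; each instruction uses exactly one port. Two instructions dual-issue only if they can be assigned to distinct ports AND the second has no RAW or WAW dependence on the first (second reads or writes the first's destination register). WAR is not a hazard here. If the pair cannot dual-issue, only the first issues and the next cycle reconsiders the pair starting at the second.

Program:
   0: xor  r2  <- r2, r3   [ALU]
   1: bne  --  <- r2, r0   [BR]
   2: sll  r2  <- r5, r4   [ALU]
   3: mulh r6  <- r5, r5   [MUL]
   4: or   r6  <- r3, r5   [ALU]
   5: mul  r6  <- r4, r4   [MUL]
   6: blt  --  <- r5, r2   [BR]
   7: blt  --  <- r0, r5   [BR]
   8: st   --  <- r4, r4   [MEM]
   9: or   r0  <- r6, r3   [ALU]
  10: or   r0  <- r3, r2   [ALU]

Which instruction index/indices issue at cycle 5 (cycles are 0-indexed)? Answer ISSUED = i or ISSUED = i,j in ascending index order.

c0: i0 xor  RAW r2
c1: i1,i2 bne+sll  pair
c2: i3 mulh  WAW r6
c3: i4 or  WAW r6
c4: i5,i6 mul+blt  pair
c5: i7 blt  no-port BR/MEM
c6: i8,i9 st+or  pair
c7: i10 or  tail

ISSUED = 7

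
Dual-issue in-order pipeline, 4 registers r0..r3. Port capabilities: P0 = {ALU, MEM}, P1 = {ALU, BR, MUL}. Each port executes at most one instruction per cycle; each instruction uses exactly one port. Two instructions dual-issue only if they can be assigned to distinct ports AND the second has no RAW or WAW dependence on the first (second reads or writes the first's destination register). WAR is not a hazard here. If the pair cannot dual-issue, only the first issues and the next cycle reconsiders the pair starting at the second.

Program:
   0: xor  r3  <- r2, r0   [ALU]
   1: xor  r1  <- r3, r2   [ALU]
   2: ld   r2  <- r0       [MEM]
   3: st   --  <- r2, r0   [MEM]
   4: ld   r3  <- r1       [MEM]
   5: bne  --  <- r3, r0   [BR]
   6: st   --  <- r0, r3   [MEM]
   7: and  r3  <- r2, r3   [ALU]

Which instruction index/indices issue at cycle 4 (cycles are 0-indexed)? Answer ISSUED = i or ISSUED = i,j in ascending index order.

ISSUED = 5,6

t=0 i0:xor ; RAW r3
t=1 i1&i2:xor;ld ; 2-wide
t=2 i3:st ; no-port MEM/MEM
t=3 i4:ld ; RAW r3
t=4 i5&i6:bne;st ; 2-wide
t=5 i7:and ; tail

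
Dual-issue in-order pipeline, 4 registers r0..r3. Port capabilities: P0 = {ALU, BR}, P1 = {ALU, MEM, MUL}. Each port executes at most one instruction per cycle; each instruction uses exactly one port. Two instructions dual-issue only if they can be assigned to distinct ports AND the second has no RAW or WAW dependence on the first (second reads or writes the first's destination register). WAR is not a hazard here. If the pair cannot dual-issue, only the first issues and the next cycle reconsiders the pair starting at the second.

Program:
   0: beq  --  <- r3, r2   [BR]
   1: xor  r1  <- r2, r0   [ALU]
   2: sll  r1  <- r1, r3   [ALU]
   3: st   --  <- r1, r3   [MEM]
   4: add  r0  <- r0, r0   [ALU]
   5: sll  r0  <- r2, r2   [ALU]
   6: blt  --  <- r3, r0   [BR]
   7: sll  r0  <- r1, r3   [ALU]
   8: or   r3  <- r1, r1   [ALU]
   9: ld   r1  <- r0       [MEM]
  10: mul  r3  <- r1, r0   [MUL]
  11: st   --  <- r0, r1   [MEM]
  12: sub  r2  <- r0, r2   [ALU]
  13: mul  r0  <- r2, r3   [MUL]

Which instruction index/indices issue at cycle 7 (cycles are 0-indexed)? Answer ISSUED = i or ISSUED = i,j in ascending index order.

c0: i0+i1 beq;xor  2-wide
c1: i2 sll  RAW r1
c2: i3+i4 st;add  2-wide
c3: i5 sll  RAW r0
c4: i6+i7 blt;sll  2-wide
c5: i8+i9 or;ld  2-wide
c6: i10 mul  no-port MUL/MEM
c7: i11+i12 st;sub  2-wide
c8: i13 mul  tail

ISSUED = 11,12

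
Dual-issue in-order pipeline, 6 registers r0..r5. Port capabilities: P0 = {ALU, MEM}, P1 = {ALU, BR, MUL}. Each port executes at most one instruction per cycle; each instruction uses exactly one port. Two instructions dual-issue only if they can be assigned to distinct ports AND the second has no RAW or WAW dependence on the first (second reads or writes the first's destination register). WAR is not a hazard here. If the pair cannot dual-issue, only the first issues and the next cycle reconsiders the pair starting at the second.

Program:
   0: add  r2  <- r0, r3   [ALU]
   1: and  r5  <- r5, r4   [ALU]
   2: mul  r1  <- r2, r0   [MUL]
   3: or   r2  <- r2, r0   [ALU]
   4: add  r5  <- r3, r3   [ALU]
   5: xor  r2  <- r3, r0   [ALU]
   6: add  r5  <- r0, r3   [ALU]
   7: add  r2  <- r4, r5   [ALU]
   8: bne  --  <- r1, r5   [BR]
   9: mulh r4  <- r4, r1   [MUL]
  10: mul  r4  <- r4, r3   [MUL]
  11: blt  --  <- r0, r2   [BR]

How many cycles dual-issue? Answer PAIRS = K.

  cy0 -> i0,i1 (add+and) dual
  cy1 -> i2,i3 (mul+or) dual
  cy2 -> i4,i5 (add+xor) dual
  cy3 -> i6 (add) RAW r5
  cy4 -> i7,i8 (add+bne) dual
  cy5 -> i9 (mulh) no-port MUL/MUL
  cy6 -> i10 (mul) no-port MUL/BR
  cy7 -> i11 (blt) tail

PAIRS = 4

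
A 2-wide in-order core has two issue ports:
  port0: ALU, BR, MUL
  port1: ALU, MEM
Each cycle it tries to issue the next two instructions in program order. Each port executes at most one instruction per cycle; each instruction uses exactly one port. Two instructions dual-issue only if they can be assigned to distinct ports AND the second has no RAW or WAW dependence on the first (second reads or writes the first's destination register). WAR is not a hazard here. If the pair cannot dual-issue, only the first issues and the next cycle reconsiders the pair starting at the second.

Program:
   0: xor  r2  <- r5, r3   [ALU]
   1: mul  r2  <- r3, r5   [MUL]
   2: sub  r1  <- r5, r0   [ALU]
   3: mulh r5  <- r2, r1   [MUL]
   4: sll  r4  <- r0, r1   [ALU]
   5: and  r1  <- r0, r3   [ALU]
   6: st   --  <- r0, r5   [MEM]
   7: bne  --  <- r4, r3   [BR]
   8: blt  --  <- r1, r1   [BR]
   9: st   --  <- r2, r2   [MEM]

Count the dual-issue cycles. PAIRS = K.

  cy0 -> i0 (xor) WAW r2
  cy1 -> i1/i2 (mul/sub) dual
  cy2 -> i3/i4 (mulh/sll) dual
  cy3 -> i5/i6 (and/st) dual
  cy4 -> i7 (bne) no-port BR/BR
  cy5 -> i8/i9 (blt/st) dual

PAIRS = 4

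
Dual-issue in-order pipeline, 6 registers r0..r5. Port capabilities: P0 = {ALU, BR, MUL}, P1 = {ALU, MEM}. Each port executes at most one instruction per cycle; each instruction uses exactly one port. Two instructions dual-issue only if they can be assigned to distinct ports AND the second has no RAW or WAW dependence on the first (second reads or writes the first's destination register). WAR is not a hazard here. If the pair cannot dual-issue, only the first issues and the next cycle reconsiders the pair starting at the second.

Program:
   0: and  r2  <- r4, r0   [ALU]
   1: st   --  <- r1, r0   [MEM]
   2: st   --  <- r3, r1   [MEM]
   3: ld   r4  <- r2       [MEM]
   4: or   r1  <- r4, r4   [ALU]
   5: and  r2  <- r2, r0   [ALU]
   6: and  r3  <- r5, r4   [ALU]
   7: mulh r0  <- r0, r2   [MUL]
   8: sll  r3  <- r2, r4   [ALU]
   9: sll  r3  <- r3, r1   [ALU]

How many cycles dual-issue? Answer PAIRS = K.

PAIRS = 3

#0 head=0: and.ALU+st.MEM i0,i1 pair
#1 head=2: st.MEM i2 no-port MEM/MEM
#2 head=3: ld.MEM i3 RAW r4
#3 head=4: or.ALU+and.ALU i4,i5 pair
#4 head=6: and.ALU+mulh.MUL i6,i7 pair
#5 head=8: sll.ALU i8 RAW+WAW r3
#6 head=9: sll.ALU i9 tail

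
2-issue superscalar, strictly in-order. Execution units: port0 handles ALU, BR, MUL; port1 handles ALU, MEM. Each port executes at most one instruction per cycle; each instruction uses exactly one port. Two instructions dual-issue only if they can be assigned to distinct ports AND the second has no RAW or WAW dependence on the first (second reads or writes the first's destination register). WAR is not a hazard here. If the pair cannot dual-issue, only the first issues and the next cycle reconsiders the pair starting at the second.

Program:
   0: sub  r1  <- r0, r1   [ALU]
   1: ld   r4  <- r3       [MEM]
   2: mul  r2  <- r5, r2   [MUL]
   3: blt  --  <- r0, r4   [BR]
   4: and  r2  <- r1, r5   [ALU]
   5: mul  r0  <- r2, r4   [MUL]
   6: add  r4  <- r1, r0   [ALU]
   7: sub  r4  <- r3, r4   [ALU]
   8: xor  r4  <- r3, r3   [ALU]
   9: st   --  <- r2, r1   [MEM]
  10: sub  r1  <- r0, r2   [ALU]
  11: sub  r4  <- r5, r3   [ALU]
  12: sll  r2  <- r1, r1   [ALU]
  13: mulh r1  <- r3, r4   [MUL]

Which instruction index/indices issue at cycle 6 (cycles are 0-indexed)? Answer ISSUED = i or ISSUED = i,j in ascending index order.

#0 head=0: sub+ld i0&i1 2-wide
#1 head=2: mul i2 no-port MUL/BR
#2 head=3: blt+and i3&i4 2-wide
#3 head=5: mul i5 RAW r0
#4 head=6: add i6 RAW+WAW r4
#5 head=7: sub i7 WAW r4
#6 head=8: xor+st i8&i9 2-wide
#7 head=10: sub+sub i10&i11 2-wide
#8 head=12: sll+mulh i12&i13 2-wide

ISSUED = 8,9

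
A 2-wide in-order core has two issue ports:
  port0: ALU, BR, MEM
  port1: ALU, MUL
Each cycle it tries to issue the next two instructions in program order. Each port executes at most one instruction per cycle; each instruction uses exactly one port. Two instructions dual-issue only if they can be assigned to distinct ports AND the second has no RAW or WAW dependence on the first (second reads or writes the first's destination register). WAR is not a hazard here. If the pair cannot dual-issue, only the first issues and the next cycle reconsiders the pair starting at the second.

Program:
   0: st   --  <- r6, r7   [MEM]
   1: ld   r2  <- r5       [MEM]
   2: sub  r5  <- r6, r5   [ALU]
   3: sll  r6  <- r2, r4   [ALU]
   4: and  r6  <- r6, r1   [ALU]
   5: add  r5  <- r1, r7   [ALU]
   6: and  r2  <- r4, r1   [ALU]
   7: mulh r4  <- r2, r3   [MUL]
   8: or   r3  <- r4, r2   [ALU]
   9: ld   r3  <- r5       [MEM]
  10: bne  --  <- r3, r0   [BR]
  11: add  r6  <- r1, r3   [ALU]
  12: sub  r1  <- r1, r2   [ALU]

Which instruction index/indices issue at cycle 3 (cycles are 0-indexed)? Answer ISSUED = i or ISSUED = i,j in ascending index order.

[0] i0  st  -- no-port MEM/MEM
[1] i1+i2  ld;sub  -- 2-wide
[2] i3  sll  -- RAW+WAW r6
[3] i4+i5  and;add  -- 2-wide
[4] i6  and  -- RAW r2
[5] i7  mulh  -- RAW r4
[6] i8  or  -- WAW r3
[7] i9  ld  -- no-port MEM/BR
[8] i10+i11  bne;add  -- 2-wide
[9] i12  sub  -- tail

ISSUED = 4,5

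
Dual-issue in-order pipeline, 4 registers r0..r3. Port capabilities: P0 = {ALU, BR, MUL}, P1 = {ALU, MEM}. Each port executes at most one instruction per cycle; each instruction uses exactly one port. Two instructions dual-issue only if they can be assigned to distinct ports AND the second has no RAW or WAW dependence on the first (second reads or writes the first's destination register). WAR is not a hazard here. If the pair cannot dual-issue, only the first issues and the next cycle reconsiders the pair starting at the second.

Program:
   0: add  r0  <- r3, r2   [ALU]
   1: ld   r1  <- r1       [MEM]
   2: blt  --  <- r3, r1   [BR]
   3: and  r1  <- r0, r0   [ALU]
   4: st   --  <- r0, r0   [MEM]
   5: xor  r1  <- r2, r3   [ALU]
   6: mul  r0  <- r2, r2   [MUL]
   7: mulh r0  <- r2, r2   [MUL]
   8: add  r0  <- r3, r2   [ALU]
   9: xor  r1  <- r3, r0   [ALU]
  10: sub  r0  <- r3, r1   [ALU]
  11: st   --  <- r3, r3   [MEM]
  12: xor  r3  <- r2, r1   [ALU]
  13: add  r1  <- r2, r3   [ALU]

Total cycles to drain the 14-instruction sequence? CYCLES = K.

CYCLES = 10

0. add.ALU;ld.MEM @i0+i1  | 2-wide
1. blt.BR;and.ALU @i2+i3  | 2-wide
2. st.MEM;xor.ALU @i4+i5  | 2-wide
3. mul.MUL @i6  | no-port MUL/MUL
4. mulh.MUL @i7  | WAW r0
5. add.ALU @i8  | RAW r0
6. xor.ALU @i9  | RAW r1
7. sub.ALU;st.MEM @i10+i11  | 2-wide
8. xor.ALU @i12  | RAW r3
9. add.ALU @i13  | tail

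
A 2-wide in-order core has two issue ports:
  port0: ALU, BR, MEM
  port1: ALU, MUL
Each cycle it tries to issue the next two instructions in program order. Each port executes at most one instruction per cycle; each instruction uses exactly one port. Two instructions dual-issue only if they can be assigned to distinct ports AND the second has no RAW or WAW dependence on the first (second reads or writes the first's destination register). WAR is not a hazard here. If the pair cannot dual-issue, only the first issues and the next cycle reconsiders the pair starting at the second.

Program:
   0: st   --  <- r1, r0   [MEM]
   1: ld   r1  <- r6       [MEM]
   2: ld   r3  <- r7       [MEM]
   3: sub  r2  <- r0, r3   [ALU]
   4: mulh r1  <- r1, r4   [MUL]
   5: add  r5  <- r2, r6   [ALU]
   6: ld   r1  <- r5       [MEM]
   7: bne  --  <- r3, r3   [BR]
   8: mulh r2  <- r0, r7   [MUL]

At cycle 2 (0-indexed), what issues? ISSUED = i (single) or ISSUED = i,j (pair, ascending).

#0 head=0: st.MEM i0 no-port MEM/MEM
#1 head=1: ld.MEM i1 no-port MEM/MEM
#2 head=2: ld.MEM i2 RAW r3
#3 head=3: sub.ALU+mulh.MUL i3/i4 2-wide
#4 head=5: add.ALU i5 RAW r5
#5 head=6: ld.MEM i6 no-port MEM/BR
#6 head=7: bne.BR+mulh.MUL i7/i8 2-wide

ISSUED = 2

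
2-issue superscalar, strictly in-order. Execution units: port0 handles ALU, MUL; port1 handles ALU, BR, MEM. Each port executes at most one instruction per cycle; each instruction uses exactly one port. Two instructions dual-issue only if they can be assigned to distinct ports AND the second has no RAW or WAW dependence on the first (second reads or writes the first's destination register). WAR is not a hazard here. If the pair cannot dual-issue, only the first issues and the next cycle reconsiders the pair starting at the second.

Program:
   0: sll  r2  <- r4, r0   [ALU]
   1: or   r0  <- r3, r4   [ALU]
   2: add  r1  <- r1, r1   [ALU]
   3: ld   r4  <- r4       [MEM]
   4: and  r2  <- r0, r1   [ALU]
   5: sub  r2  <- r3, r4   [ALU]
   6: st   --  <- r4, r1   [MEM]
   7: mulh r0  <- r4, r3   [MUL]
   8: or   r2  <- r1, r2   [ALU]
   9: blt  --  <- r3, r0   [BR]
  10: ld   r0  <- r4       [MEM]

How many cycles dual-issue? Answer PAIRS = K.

#0 head=0: sll.ALU or.ALU i0,i1 dual
#1 head=2: add.ALU ld.MEM i2,i3 dual
#2 head=4: and.ALU i4 WAW r2
#3 head=5: sub.ALU st.MEM i5,i6 dual
#4 head=7: mulh.MUL or.ALU i7,i8 dual
#5 head=9: blt.BR i9 no-port BR/MEM
#6 head=10: ld.MEM i10 tail

PAIRS = 4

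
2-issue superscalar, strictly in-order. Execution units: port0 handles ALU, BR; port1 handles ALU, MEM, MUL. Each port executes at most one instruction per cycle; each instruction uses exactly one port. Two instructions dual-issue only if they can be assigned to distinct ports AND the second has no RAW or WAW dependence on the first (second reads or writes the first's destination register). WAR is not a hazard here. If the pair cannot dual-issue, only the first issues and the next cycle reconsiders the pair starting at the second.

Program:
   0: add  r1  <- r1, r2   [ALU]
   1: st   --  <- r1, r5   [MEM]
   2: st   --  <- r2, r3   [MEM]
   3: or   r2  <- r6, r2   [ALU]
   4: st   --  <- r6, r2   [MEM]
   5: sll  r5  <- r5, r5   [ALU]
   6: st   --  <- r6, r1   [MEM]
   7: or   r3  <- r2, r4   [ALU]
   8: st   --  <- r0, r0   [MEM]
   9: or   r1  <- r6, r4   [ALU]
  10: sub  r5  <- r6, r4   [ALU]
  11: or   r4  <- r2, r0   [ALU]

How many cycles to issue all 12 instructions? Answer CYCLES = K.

CYCLES = 7

#0 head=0: add i0 RAW r1
#1 head=1: st i1 no-port MEM/MEM
#2 head=2: st or i2&i3 dual
#3 head=4: st sll i4&i5 dual
#4 head=6: st or i6&i7 dual
#5 head=8: st or i8&i9 dual
#6 head=10: sub or i10&i11 dual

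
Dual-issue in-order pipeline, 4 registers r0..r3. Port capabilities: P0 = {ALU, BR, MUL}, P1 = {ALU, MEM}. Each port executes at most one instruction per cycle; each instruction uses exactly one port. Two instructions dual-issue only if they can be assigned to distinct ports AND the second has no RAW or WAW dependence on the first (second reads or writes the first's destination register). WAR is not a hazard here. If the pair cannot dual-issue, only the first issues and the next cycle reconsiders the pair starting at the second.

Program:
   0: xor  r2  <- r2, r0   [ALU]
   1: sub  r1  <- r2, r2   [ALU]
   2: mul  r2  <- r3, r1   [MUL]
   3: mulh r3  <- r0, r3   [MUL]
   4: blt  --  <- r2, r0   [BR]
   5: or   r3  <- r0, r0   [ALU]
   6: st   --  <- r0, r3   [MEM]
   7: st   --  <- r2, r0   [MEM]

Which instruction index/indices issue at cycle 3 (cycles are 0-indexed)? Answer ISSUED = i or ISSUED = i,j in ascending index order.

[0] i0  xor.ALU  -- RAW r2
[1] i1  sub.ALU  -- RAW r1
[2] i2  mul.MUL  -- no-port MUL/MUL
[3] i3  mulh.MUL  -- no-port MUL/BR
[4] i4,i5  blt.BR/or.ALU  -- 2-wide
[5] i6  st.MEM  -- no-port MEM/MEM
[6] i7  st.MEM  -- tail

ISSUED = 3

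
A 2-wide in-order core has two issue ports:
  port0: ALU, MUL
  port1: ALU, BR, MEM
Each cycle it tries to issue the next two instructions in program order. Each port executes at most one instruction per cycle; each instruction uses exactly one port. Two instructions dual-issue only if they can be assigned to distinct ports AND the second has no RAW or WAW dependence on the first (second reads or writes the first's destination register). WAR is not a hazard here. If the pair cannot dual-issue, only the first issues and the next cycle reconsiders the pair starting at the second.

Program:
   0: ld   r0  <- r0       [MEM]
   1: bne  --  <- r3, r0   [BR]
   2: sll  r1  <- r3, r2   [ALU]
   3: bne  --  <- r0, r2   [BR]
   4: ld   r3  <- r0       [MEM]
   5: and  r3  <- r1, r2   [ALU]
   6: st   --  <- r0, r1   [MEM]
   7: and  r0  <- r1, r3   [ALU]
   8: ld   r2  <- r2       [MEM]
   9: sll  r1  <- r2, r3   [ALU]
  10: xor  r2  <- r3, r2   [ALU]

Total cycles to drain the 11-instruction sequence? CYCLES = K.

CYCLES = 7

#0 head=0: ld.MEM i0 no-port MEM/BR
#1 head=1: bne.BR;sll.ALU i1&i2 dual
#2 head=3: bne.BR i3 no-port BR/MEM
#3 head=4: ld.MEM i4 WAW r3
#4 head=5: and.ALU;st.MEM i5&i6 dual
#5 head=7: and.ALU;ld.MEM i7&i8 dual
#6 head=9: sll.ALU;xor.ALU i9&i10 dual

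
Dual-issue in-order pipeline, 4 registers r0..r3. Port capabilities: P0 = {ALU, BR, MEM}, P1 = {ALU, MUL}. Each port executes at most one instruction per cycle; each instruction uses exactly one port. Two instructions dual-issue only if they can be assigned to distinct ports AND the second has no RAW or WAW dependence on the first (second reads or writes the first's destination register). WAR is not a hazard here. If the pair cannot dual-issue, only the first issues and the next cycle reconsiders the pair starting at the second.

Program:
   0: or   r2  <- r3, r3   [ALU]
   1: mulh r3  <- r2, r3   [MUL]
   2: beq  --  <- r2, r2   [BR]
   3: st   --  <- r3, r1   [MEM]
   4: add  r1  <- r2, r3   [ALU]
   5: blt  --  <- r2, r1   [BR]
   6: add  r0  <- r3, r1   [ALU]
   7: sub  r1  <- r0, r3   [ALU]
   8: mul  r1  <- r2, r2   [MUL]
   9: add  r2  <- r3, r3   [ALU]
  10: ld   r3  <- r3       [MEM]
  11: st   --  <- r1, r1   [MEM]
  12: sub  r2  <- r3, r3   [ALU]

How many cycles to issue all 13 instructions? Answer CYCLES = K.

[0] i0  or.ALU  -- RAW r2
[1] i1/i2  mulh.MUL beq.BR  -- 2-wide
[2] i3/i4  st.MEM add.ALU  -- 2-wide
[3] i5/i6  blt.BR add.ALU  -- 2-wide
[4] i7  sub.ALU  -- WAW r1
[5] i8/i9  mul.MUL add.ALU  -- 2-wide
[6] i10  ld.MEM  -- no-port MEM/MEM
[7] i11/i12  st.MEM sub.ALU  -- 2-wide

CYCLES = 8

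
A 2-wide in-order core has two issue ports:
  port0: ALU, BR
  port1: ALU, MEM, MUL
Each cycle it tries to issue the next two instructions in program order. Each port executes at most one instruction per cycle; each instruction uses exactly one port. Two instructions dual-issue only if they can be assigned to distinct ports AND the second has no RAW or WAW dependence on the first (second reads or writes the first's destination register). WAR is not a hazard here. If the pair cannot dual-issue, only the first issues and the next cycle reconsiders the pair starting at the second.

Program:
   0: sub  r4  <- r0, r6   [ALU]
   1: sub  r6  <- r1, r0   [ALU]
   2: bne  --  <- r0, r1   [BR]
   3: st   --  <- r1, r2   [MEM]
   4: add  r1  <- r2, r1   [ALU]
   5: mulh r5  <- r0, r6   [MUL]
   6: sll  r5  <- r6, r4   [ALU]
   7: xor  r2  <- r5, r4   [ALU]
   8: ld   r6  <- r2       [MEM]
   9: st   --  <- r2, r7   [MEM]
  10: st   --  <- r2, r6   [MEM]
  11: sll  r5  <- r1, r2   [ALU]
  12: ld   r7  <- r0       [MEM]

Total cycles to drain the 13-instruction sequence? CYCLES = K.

CYCLES = 9

c0: i0+i1 sub/sub  2-wide
c1: i2+i3 bne/st  2-wide
c2: i4+i5 add/mulh  2-wide
c3: i6 sll  RAW r5
c4: i7 xor  RAW r2
c5: i8 ld  no-port MEM/MEM
c6: i9 st  no-port MEM/MEM
c7: i10+i11 st/sll  2-wide
c8: i12 ld  tail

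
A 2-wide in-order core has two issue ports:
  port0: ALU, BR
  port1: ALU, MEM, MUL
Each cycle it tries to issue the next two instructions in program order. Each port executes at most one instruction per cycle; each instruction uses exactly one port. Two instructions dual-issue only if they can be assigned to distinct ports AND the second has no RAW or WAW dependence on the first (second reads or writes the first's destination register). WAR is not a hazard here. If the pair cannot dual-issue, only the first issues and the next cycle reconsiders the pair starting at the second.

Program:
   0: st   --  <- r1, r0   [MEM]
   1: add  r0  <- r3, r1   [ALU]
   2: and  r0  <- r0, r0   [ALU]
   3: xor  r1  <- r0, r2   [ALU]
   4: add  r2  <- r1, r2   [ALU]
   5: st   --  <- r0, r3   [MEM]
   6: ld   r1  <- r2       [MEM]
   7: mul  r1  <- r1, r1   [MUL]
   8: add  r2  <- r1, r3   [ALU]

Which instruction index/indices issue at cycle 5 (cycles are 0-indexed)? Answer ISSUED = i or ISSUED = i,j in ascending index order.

c0: i0,i1 st.MEM/add.ALU  dual
c1: i2 and.ALU  RAW r0
c2: i3 xor.ALU  RAW r1
c3: i4,i5 add.ALU/st.MEM  dual
c4: i6 ld.MEM  no-port MEM/MUL
c5: i7 mul.MUL  RAW r1
c6: i8 add.ALU  tail

ISSUED = 7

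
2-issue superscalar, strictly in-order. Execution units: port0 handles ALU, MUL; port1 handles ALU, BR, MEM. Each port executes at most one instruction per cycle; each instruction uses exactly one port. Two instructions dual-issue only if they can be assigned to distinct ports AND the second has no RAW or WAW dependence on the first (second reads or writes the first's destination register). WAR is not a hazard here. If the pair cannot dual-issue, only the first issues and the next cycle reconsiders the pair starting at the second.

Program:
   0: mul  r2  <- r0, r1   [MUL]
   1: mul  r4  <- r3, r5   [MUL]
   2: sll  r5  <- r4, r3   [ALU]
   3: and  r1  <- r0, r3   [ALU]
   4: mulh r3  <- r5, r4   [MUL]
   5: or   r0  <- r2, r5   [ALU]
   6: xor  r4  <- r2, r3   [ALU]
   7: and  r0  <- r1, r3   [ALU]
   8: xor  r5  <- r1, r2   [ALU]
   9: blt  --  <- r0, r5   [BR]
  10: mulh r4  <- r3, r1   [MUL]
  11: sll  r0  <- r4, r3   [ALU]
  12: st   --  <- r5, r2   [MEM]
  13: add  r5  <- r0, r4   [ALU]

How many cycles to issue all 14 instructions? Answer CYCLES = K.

t=0 i0:mul ; no-port MUL/MUL
t=1 i1:mul ; RAW r4
t=2 i2&i3:sll+and ; dual
t=3 i4&i5:mulh+or ; dual
t=4 i6&i7:xor+and ; dual
t=5 i8:xor ; RAW r5
t=6 i9&i10:blt+mulh ; dual
t=7 i11&i12:sll+st ; dual
t=8 i13:add ; tail

CYCLES = 9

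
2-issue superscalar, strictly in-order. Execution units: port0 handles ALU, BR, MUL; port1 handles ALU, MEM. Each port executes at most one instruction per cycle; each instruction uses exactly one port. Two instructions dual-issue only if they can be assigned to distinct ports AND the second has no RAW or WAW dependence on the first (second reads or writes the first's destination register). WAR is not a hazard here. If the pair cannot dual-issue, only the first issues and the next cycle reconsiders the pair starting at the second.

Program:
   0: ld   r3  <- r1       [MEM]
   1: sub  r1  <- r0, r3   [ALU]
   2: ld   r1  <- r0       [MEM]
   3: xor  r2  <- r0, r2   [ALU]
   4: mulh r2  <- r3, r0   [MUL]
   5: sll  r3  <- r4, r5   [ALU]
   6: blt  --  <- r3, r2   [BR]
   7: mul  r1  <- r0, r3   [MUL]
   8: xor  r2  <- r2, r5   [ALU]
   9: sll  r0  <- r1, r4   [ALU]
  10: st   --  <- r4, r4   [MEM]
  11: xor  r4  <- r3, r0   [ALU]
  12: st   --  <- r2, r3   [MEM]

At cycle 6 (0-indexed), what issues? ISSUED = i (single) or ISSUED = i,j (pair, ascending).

ISSUED = 9,10

[0] i0  ld  -- RAW r3
[1] i1  sub  -- WAW r1
[2] i2/i3  ld/xor  -- pair
[3] i4/i5  mulh/sll  -- pair
[4] i6  blt  -- no-port BR/MUL
[5] i7/i8  mul/xor  -- pair
[6] i9/i10  sll/st  -- pair
[7] i11/i12  xor/st  -- pair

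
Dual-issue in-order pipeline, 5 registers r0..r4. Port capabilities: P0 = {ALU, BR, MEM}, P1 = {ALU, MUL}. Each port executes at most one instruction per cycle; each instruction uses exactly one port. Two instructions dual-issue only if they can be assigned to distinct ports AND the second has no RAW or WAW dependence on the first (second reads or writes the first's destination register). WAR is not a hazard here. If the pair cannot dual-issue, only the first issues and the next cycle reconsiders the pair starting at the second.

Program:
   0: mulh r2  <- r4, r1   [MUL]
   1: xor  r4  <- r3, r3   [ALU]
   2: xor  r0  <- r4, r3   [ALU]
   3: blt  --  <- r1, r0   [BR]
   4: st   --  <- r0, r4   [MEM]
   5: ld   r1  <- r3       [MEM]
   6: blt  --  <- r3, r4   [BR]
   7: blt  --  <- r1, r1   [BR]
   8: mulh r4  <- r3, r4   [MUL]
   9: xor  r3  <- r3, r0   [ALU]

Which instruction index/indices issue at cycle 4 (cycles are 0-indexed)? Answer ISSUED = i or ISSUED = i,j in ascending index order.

ISSUED = 5

#0 head=0: mulh+xor i0,i1 dual
#1 head=2: xor i2 RAW r0
#2 head=3: blt i3 no-port BR/MEM
#3 head=4: st i4 no-port MEM/MEM
#4 head=5: ld i5 no-port MEM/BR
#5 head=6: blt i6 no-port BR/BR
#6 head=7: blt+mulh i7,i8 dual
#7 head=9: xor i9 tail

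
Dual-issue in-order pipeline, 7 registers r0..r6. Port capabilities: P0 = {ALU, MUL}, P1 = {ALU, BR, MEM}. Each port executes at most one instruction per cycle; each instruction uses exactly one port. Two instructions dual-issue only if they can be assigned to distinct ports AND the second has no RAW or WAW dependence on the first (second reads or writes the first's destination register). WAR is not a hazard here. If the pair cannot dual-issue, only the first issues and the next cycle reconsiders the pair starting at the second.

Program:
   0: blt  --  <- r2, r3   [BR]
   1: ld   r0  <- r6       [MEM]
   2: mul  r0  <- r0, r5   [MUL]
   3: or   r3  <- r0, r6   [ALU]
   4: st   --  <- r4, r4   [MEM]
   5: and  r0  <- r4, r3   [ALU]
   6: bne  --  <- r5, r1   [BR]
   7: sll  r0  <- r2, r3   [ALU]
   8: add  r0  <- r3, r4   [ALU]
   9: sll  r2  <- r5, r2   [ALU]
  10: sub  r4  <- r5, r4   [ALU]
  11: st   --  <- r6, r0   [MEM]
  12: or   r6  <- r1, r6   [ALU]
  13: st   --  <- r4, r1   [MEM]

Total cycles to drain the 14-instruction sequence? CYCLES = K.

CYCLES = 9

t=0 i0:blt.BR ; no-port BR/MEM
t=1 i1:ld.MEM ; RAW+WAW r0
t=2 i2:mul.MUL ; RAW r0
t=3 i3,i4:or.ALU;st.MEM ; dual
t=4 i5,i6:and.ALU;bne.BR ; dual
t=5 i7:sll.ALU ; WAW r0
t=6 i8,i9:add.ALU;sll.ALU ; dual
t=7 i10,i11:sub.ALU;st.MEM ; dual
t=8 i12,i13:or.ALU;st.MEM ; dual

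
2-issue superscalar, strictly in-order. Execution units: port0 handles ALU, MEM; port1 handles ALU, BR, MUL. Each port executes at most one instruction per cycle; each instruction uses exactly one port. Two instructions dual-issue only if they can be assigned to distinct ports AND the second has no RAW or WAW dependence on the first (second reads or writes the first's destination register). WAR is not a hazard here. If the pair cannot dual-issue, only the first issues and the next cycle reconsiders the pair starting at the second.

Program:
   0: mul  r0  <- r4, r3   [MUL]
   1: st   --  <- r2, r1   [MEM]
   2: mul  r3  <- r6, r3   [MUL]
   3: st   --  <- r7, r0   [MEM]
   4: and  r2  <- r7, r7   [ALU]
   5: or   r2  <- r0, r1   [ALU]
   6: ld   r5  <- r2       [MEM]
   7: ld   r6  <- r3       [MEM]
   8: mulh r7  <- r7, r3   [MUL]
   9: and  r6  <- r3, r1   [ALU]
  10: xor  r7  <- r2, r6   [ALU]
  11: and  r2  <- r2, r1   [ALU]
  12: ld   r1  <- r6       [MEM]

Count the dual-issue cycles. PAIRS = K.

PAIRS = 4

c0: i0&i1 mul+st  2-wide
c1: i2&i3 mul+st  2-wide
c2: i4 and  WAW r2
c3: i5 or  RAW r2
c4: i6 ld  no-port MEM/MEM
c5: i7&i8 ld+mulh  2-wide
c6: i9 and  RAW r6
c7: i10&i11 xor+and  2-wide
c8: i12 ld  tail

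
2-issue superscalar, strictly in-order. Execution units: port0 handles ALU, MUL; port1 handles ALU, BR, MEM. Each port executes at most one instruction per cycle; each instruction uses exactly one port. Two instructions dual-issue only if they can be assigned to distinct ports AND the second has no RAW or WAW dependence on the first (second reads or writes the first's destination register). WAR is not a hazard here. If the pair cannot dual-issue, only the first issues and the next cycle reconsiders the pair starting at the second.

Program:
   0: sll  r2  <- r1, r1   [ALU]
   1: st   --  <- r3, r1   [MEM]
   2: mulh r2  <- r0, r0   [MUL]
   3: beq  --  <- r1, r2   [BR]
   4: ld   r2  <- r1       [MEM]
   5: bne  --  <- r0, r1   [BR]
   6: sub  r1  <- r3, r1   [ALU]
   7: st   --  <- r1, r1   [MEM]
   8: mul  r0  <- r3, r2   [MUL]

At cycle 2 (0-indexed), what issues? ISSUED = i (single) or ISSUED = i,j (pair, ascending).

ISSUED = 3

  cy0 -> i0/i1 (sll/st) 2-wide
  cy1 -> i2 (mulh) RAW r2
  cy2 -> i3 (beq) no-port BR/MEM
  cy3 -> i4 (ld) no-port MEM/BR
  cy4 -> i5/i6 (bne/sub) 2-wide
  cy5 -> i7/i8 (st/mul) 2-wide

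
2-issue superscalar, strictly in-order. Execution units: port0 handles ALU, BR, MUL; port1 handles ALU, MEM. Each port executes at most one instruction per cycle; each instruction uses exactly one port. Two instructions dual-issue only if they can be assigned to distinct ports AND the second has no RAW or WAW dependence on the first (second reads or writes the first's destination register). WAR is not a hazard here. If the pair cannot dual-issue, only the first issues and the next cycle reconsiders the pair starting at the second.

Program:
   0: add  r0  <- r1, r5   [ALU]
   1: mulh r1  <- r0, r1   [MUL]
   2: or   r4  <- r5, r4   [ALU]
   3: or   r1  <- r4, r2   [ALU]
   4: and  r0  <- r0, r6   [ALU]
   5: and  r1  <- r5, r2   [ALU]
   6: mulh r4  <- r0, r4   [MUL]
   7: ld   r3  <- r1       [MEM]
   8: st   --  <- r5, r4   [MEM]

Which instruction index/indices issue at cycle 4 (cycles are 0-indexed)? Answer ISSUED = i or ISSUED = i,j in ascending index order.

  cy0 -> i0 (add.ALU) RAW r0
  cy1 -> i1&i2 (mulh.MUL+or.ALU) 2-wide
  cy2 -> i3&i4 (or.ALU+and.ALU) 2-wide
  cy3 -> i5&i6 (and.ALU+mulh.MUL) 2-wide
  cy4 -> i7 (ld.MEM) no-port MEM/MEM
  cy5 -> i8 (st.MEM) tail

ISSUED = 7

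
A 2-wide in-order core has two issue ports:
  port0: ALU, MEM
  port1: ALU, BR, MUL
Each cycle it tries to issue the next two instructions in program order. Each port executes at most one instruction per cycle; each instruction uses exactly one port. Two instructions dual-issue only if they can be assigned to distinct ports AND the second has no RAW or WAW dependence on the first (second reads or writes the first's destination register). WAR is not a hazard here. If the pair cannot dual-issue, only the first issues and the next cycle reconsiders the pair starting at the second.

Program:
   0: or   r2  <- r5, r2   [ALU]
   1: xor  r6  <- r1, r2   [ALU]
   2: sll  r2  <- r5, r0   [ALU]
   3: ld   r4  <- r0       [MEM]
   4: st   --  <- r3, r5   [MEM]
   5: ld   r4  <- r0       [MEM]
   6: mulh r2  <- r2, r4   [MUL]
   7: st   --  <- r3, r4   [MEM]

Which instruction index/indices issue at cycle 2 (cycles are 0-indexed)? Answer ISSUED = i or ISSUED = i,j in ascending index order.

[0] i0  or  -- RAW r2
[1] i1,i2  xor sll  -- pair
[2] i3  ld  -- no-port MEM/MEM
[3] i4  st  -- no-port MEM/MEM
[4] i5  ld  -- RAW r4
[5] i6,i7  mulh st  -- pair

ISSUED = 3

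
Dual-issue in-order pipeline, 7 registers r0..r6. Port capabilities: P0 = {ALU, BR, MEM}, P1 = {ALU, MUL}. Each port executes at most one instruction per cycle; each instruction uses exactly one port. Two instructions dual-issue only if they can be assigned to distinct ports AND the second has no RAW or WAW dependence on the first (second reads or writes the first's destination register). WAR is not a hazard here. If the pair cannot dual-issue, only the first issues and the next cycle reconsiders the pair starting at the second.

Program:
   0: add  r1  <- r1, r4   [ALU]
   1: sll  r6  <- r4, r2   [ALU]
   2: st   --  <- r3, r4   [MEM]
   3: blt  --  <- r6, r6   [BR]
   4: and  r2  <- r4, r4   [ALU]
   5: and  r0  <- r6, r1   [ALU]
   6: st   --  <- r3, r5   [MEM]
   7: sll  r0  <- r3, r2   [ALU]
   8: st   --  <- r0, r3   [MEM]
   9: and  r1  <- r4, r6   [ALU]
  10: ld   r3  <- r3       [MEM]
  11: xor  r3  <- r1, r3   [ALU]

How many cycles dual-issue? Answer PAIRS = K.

PAIRS = 4

0. add/sll @i0/i1  | pair
1. st @i2  | no-port MEM/BR
2. blt/and @i3/i4  | pair
3. and/st @i5/i6  | pair
4. sll @i7  | RAW r0
5. st/and @i8/i9  | pair
6. ld @i10  | RAW+WAW r3
7. xor @i11  | tail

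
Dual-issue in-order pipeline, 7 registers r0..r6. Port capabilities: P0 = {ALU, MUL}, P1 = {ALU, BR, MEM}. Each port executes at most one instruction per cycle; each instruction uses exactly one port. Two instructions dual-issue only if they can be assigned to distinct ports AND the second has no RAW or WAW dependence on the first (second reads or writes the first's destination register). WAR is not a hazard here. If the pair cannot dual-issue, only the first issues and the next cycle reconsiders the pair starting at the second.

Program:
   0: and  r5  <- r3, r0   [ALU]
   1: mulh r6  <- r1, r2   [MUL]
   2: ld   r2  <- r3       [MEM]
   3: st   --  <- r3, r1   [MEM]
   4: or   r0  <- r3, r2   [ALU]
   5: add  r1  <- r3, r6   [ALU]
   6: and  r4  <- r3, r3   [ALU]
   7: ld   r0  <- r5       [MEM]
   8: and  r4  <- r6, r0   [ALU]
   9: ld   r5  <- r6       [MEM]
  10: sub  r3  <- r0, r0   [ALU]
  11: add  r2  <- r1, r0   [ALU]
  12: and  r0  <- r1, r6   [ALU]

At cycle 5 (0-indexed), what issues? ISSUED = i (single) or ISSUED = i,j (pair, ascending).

ISSUED = 8,9

t=0 i0,i1:and.ALU/mulh.MUL ; 2-wide
t=1 i2:ld.MEM ; no-port MEM/MEM
t=2 i3,i4:st.MEM/or.ALU ; 2-wide
t=3 i5,i6:add.ALU/and.ALU ; 2-wide
t=4 i7:ld.MEM ; RAW r0
t=5 i8,i9:and.ALU/ld.MEM ; 2-wide
t=6 i10,i11:sub.ALU/add.ALU ; 2-wide
t=7 i12:and.ALU ; tail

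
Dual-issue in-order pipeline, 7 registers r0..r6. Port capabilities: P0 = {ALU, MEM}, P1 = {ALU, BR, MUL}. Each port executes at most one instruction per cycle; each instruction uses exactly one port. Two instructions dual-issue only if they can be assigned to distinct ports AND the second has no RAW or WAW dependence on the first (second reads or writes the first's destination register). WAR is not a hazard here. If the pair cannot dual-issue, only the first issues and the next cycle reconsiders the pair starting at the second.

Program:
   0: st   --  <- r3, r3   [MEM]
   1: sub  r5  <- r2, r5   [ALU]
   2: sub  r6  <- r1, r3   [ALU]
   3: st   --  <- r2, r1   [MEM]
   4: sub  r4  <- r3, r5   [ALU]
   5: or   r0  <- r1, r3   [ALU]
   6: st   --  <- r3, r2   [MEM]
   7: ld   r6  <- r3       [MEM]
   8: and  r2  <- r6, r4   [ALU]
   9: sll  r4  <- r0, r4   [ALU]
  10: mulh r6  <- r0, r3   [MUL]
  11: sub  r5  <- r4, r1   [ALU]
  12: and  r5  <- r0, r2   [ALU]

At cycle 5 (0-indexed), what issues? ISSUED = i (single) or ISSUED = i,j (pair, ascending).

#0 head=0: st/sub i0/i1 2-wide
#1 head=2: sub/st i2/i3 2-wide
#2 head=4: sub/or i4/i5 2-wide
#3 head=6: st i6 no-port MEM/MEM
#4 head=7: ld i7 RAW r6
#5 head=8: and/sll i8/i9 2-wide
#6 head=10: mulh/sub i10/i11 2-wide
#7 head=12: and i12 tail

ISSUED = 8,9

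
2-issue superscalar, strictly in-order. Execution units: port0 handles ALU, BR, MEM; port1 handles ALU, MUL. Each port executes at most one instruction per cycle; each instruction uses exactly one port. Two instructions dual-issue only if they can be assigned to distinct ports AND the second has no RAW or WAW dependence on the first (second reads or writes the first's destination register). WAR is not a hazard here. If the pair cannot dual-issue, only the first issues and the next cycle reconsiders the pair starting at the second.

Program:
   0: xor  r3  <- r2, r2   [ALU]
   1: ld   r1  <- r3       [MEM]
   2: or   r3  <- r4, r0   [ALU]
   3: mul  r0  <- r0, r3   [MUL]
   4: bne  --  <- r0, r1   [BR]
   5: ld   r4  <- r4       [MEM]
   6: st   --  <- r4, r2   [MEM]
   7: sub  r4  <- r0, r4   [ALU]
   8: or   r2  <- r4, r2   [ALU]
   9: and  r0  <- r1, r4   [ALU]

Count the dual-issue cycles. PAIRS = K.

PAIRS = 3

t=0 i0:xor.ALU ; RAW r3
t=1 i1/i2:ld.MEM/or.ALU ; dual
t=2 i3:mul.MUL ; RAW r0
t=3 i4:bne.BR ; no-port BR/MEM
t=4 i5:ld.MEM ; no-port MEM/MEM
t=5 i6/i7:st.MEM/sub.ALU ; dual
t=6 i8/i9:or.ALU/and.ALU ; dual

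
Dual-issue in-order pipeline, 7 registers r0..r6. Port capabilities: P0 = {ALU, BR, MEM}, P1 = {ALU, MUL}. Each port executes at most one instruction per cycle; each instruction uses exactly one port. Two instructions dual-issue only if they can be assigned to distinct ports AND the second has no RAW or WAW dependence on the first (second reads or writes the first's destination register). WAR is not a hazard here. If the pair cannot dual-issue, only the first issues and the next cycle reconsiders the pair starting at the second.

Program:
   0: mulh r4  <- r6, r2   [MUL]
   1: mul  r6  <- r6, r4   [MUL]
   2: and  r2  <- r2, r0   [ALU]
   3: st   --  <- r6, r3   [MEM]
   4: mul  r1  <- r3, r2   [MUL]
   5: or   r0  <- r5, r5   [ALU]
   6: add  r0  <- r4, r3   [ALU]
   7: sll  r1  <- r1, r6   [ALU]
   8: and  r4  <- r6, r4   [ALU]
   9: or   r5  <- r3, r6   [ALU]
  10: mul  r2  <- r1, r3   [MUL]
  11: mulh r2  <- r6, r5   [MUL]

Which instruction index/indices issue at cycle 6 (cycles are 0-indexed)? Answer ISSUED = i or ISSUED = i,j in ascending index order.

ISSUED = 10

0. mulh.MUL @i0  | no-port MUL/MUL
1. mul.MUL and.ALU @i1,i2  | 2-wide
2. st.MEM mul.MUL @i3,i4  | 2-wide
3. or.ALU @i5  | WAW r0
4. add.ALU sll.ALU @i6,i7  | 2-wide
5. and.ALU or.ALU @i8,i9  | 2-wide
6. mul.MUL @i10  | no-port MUL/MUL
7. mulh.MUL @i11  | tail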